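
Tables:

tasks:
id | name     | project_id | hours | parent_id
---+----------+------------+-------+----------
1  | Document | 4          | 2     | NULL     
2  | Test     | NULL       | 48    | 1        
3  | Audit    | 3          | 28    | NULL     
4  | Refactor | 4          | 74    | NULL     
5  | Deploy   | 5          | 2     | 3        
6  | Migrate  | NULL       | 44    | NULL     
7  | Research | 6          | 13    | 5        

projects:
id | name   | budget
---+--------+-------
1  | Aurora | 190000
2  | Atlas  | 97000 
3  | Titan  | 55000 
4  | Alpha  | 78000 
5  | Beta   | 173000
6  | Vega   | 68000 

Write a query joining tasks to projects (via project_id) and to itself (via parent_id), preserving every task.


Two LEFT JOINs from the same base table tasks: one to projects via project_id, one to tasks itself via parent_id. Both are LEFT so every task is preserved.
Match against projects:
  - task 1 (Document): project_id=4 -> matches Alpha
  - task 2 (Test): project_id=NULL, no match -> kept with NULL
  - task 3 (Audit): project_id=3 -> matches Titan
  - task 4 (Refactor): project_id=4 -> matches Alpha
  - task 5 (Deploy): project_id=5 -> matches Beta
  - task 6 (Migrate): project_id=NULL, no match -> kept with NULL
  - task 7 (Research): project_id=6 -> matches Vega
Match against tasks (self):
  - task 1 (Document): parent_id=NULL -> NULL
  - task 2 (Test): parent_id=1 -> Document
  - task 3 (Audit): parent_id=NULL -> NULL
  - task 4 (Refactor): parent_id=NULL -> NULL
  - task 5 (Deploy): parent_id=3 -> Audit
  - task 6 (Migrate): parent_id=NULL -> NULL
  - task 7 (Research): parent_id=5 -> Deploy

SQL:
SELECT a.name, b.name AS project, c.name AS parent
FROM tasks a
LEFT JOIN projects b ON a.project_id = b.id
LEFT JOIN tasks c ON a.parent_id = c.id

Result:
name     | project | parent  
---------+---------+---------
Document | Alpha   | NULL    
Test     | NULL    | Document
Audit    | Titan   | NULL    
Refactor | Alpha   | NULL    
Deploy   | Beta    | Audit   
Migrate  | NULL    | NULL    
Research | Vega    | Deploy  


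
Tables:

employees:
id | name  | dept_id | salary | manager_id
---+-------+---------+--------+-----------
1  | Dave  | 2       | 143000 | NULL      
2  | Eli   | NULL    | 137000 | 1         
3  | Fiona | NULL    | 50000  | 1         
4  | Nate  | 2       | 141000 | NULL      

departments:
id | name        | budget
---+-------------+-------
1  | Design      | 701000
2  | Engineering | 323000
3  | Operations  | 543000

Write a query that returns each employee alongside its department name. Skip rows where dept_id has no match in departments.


INNER JOIN keeps only employees rows whose dept_id matches an id in departments. Walk through each employee:
  - employee 1 (Dave): dept_id=2 -> matches Engineering
  - employee 2 (Eli): dept_id=NULL, no match -> dropped
  - employee 3 (Fiona): dept_id=NULL, no match -> dropped
  - employee 4 (Nate): dept_id=2 -> matches Engineering
So 2 of 4 rows are dropped.

SQL:
SELECT a.name, b.name AS department
FROM employees a
INNER JOIN departments b ON a.dept_id = b.id

Result:
name | department 
-----+------------
Dave | Engineering
Nate | Engineering


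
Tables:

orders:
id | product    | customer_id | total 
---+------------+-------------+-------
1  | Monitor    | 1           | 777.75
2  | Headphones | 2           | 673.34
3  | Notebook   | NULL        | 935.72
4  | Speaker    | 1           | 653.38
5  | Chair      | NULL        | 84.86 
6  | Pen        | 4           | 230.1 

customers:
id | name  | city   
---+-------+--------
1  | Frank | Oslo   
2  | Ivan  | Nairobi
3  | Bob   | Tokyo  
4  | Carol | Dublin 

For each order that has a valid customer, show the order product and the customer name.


INNER JOIN keeps only orders rows whose customer_id matches an id in customers. Walk through each order:
  - order 1 (Monitor): customer_id=1 -> matches Frank
  - order 2 (Headphones): customer_id=2 -> matches Ivan
  - order 3 (Notebook): customer_id=NULL, no match -> dropped
  - order 4 (Speaker): customer_id=1 -> matches Frank
  - order 5 (Chair): customer_id=NULL, no match -> dropped
  - order 6 (Pen): customer_id=4 -> matches Carol
So 2 of 6 rows are dropped.

SQL:
SELECT a.product, b.name AS customer
FROM orders a
INNER JOIN customers b ON a.customer_id = b.id

Result:
product    | customer
-----------+---------
Monitor    | Frank   
Headphones | Ivan    
Speaker    | Frank   
Pen        | Carol   


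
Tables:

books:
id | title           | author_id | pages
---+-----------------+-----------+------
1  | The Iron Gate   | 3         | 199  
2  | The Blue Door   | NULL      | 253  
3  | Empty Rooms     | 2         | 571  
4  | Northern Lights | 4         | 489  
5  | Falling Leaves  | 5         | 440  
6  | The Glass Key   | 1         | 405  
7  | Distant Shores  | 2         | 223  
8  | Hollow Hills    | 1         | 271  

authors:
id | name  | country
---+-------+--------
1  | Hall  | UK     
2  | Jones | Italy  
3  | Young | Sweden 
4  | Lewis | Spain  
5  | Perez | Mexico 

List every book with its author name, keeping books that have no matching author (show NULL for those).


LEFT JOIN keeps every row from books (the left table); where author_id has no match in authors, the author columns become NULL. Walk through each book:
  - book 1 (The Iron Gate): author_id=3 -> matches Young
  - book 2 (The Blue Door): author_id=NULL, no match -> kept with NULL
  - book 3 (Empty Rooms): author_id=2 -> matches Jones
  - book 4 (Northern Lights): author_id=4 -> matches Lewis
  - book 5 (Falling Leaves): author_id=5 -> matches Perez
  - book 6 (The Glass Key): author_id=1 -> matches Hall
  - book 7 (Distant Shores): author_id=2 -> matches Jones
  - book 8 (Hollow Hills): author_id=1 -> matches Hall
All 8 rows appear; 1 has NULL author.

SQL:
SELECT a.title, b.name AS author
FROM books a
LEFT JOIN authors b ON a.author_id = b.id

Result:
title           | author
----------------+-------
The Iron Gate   | Young 
The Blue Door   | NULL  
Empty Rooms     | Jones 
Northern Lights | Lewis 
Falling Leaves  | Perez 
The Glass Key   | Hall  
Distant Shores  | Jones 
Hollow Hills    | Hall  


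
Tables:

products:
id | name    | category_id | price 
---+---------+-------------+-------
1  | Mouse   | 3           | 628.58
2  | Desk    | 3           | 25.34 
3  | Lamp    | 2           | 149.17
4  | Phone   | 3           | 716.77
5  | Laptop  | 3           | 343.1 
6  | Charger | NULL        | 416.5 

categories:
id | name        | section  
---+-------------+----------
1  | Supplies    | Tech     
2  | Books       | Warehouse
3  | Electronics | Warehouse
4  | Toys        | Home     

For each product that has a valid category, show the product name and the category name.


INNER JOIN keeps only products rows whose category_id matches an id in categories. Walk through each product:
  - product 1 (Mouse): category_id=3 -> matches Electronics
  - product 2 (Desk): category_id=3 -> matches Electronics
  - product 3 (Lamp): category_id=2 -> matches Books
  - product 4 (Phone): category_id=3 -> matches Electronics
  - product 5 (Laptop): category_id=3 -> matches Electronics
  - product 6 (Charger): category_id=NULL, no match -> dropped
So 1 of 6 rows is dropped.

SQL:
SELECT a.name, b.name AS category
FROM products a
INNER JOIN categories b ON a.category_id = b.id

Result:
name   | category   
-------+------------
Mouse  | Electronics
Desk   | Electronics
Lamp   | Books      
Phone  | Electronics
Laptop | Electronics


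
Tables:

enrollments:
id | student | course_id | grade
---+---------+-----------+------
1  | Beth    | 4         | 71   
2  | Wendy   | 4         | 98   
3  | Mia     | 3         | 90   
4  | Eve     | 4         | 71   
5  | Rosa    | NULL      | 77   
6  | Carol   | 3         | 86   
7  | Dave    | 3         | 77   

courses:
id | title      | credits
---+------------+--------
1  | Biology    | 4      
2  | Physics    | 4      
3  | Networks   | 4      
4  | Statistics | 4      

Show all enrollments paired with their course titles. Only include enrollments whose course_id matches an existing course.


INNER JOIN keeps only enrollments rows whose course_id matches an id in courses. Walk through each enrollment:
  - enrollment 1 (Beth): course_id=4 -> matches Statistics
  - enrollment 2 (Wendy): course_id=4 -> matches Statistics
  - enrollment 3 (Mia): course_id=3 -> matches Networks
  - enrollment 4 (Eve): course_id=4 -> matches Statistics
  - enrollment 5 (Rosa): course_id=NULL, no match -> dropped
  - enrollment 6 (Carol): course_id=3 -> matches Networks
  - enrollment 7 (Dave): course_id=3 -> matches Networks
So 1 of 7 rows is dropped.

SQL:
SELECT a.student, b.title AS course
FROM enrollments a
INNER JOIN courses b ON a.course_id = b.id

Result:
student | course    
--------+-----------
Beth    | Statistics
Wendy   | Statistics
Mia     | Networks  
Eve     | Statistics
Carol   | Networks  
Dave    | Networks  


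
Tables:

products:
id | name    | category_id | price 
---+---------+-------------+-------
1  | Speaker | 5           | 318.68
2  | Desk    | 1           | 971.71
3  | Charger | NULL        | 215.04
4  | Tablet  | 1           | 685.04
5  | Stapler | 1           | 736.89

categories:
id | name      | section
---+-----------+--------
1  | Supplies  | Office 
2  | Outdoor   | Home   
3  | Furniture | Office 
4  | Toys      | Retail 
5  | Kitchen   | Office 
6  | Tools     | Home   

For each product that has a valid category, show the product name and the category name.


INNER JOIN keeps only products rows whose category_id matches an id in categories. Walk through each product:
  - product 1 (Speaker): category_id=5 -> matches Kitchen
  - product 2 (Desk): category_id=1 -> matches Supplies
  - product 3 (Charger): category_id=NULL, no match -> dropped
  - product 4 (Tablet): category_id=1 -> matches Supplies
  - product 5 (Stapler): category_id=1 -> matches Supplies
So 1 of 5 rows is dropped.

SQL:
SELECT a.name, b.name AS category
FROM products a
INNER JOIN categories b ON a.category_id = b.id

Result:
name    | category
--------+---------
Speaker | Kitchen 
Desk    | Supplies
Tablet  | Supplies
Stapler | Supplies


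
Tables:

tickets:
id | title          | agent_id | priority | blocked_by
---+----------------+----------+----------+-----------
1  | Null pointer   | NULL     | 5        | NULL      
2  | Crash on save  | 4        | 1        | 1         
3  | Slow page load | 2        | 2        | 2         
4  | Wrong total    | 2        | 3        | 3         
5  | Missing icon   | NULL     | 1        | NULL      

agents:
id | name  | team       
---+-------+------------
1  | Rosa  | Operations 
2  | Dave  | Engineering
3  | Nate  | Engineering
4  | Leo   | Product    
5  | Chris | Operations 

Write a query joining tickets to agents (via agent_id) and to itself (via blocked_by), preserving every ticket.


Two LEFT JOINs from the same base table tickets: one to agents via agent_id, one to tickets itself via blocked_by. Both are LEFT so every ticket is preserved.
Match against agents:
  - ticket 1 (Null pointer): agent_id=NULL, no match -> kept with NULL
  - ticket 2 (Crash on save): agent_id=4 -> matches Leo
  - ticket 3 (Slow page load): agent_id=2 -> matches Dave
  - ticket 4 (Wrong total): agent_id=2 -> matches Dave
  - ticket 5 (Missing icon): agent_id=NULL, no match -> kept with NULL
Match against tickets (self):
  - ticket 1 (Null pointer): blocked_by=NULL -> NULL
  - ticket 2 (Crash on save): blocked_by=1 -> Null pointer
  - ticket 3 (Slow page load): blocked_by=2 -> Crash on save
  - ticket 4 (Wrong total): blocked_by=3 -> Slow page load
  - ticket 5 (Missing icon): blocked_by=NULL -> NULL

SQL:
SELECT a.title, b.name AS agent, c.title AS blocked_by
FROM tickets a
LEFT JOIN agents b ON a.agent_id = b.id
LEFT JOIN tickets c ON a.blocked_by = c.id

Result:
title          | agent | blocked_by    
---------------+-------+---------------
Null pointer   | NULL  | NULL          
Crash on save  | Leo   | Null pointer  
Slow page load | Dave  | Crash on save 
Wrong total    | Dave  | Slow page load
Missing icon   | NULL  | NULL          


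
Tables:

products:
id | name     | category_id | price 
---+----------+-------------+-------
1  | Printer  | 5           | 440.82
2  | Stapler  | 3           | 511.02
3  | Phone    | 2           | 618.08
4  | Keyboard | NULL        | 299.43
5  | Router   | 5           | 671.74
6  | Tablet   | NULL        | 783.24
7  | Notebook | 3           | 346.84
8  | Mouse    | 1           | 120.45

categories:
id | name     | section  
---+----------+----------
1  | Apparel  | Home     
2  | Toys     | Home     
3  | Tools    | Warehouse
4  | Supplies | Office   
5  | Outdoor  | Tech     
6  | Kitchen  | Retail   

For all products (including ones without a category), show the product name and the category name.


LEFT JOIN keeps every row from products (the left table); where category_id has no match in categories, the category columns become NULL. Walk through each product:
  - product 1 (Printer): category_id=5 -> matches Outdoor
  - product 2 (Stapler): category_id=3 -> matches Tools
  - product 3 (Phone): category_id=2 -> matches Toys
  - product 4 (Keyboard): category_id=NULL, no match -> kept with NULL
  - product 5 (Router): category_id=5 -> matches Outdoor
  - product 6 (Tablet): category_id=NULL, no match -> kept with NULL
  - product 7 (Notebook): category_id=3 -> matches Tools
  - product 8 (Mouse): category_id=1 -> matches Apparel
All 8 rows appear; 2 have NULL category.

SQL:
SELECT a.name, b.name AS category
FROM products a
LEFT JOIN categories b ON a.category_id = b.id

Result:
name     | category
---------+---------
Printer  | Outdoor 
Stapler  | Tools   
Phone    | Toys    
Keyboard | NULL    
Router   | Outdoor 
Tablet   | NULL    
Notebook | Tools   
Mouse    | Apparel 


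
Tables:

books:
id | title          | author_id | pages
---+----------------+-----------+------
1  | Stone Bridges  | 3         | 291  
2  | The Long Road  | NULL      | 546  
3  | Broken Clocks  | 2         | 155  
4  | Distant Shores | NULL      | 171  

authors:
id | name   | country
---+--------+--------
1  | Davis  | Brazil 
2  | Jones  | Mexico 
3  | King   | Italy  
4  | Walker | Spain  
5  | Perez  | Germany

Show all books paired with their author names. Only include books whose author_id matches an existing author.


INNER JOIN keeps only books rows whose author_id matches an id in authors. Walk through each book:
  - book 1 (Stone Bridges): author_id=3 -> matches King
  - book 2 (The Long Road): author_id=NULL, no match -> dropped
  - book 3 (Broken Clocks): author_id=2 -> matches Jones
  - book 4 (Distant Shores): author_id=NULL, no match -> dropped
So 2 of 4 rows are dropped.

SQL:
SELECT a.title, b.name AS author
FROM books a
INNER JOIN authors b ON a.author_id = b.id

Result:
title         | author
--------------+-------
Stone Bridges | King  
Broken Clocks | Jones 


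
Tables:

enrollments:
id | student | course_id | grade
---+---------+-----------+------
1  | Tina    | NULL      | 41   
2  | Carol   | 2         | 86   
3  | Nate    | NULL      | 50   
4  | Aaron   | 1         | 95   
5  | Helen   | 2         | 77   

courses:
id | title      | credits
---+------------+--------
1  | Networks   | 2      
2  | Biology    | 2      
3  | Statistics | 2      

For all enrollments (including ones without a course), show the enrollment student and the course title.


LEFT JOIN keeps every row from enrollments (the left table); where course_id has no match in courses, the course columns become NULL. Walk through each enrollment:
  - enrollment 1 (Tina): course_id=NULL, no match -> kept with NULL
  - enrollment 2 (Carol): course_id=2 -> matches Biology
  - enrollment 3 (Nate): course_id=NULL, no match -> kept with NULL
  - enrollment 4 (Aaron): course_id=1 -> matches Networks
  - enrollment 5 (Helen): course_id=2 -> matches Biology
All 5 rows appear; 2 have NULL course.

SQL:
SELECT a.student, b.title AS course
FROM enrollments a
LEFT JOIN courses b ON a.course_id = b.id

Result:
student | course  
--------+---------
Tina    | NULL    
Carol   | Biology 
Nate    | NULL    
Aaron   | Networks
Helen   | Biology 


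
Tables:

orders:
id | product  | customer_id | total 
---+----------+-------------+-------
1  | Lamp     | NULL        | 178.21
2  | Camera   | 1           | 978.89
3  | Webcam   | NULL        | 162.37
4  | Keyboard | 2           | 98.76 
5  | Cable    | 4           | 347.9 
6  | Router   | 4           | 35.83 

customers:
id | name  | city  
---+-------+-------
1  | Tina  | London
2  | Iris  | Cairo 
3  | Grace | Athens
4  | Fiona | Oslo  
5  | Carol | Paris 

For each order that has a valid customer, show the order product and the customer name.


INNER JOIN keeps only orders rows whose customer_id matches an id in customers. Walk through each order:
  - order 1 (Lamp): customer_id=NULL, no match -> dropped
  - order 2 (Camera): customer_id=1 -> matches Tina
  - order 3 (Webcam): customer_id=NULL, no match -> dropped
  - order 4 (Keyboard): customer_id=2 -> matches Iris
  - order 5 (Cable): customer_id=4 -> matches Fiona
  - order 6 (Router): customer_id=4 -> matches Fiona
So 2 of 6 rows are dropped.

SQL:
SELECT a.product, b.name AS customer
FROM orders a
INNER JOIN customers b ON a.customer_id = b.id

Result:
product  | customer
---------+---------
Camera   | Tina    
Keyboard | Iris    
Cable    | Fiona   
Router   | Fiona   


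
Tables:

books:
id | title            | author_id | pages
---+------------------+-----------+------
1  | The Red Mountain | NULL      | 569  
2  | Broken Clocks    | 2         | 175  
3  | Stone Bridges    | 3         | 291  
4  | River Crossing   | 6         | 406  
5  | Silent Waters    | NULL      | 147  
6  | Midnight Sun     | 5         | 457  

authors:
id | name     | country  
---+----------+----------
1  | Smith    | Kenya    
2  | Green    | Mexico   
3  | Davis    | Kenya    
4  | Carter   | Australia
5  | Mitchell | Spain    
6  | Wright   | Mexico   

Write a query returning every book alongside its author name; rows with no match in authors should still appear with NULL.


LEFT JOIN keeps every row from books (the left table); where author_id has no match in authors, the author columns become NULL. Walk through each book:
  - book 1 (The Red Mountain): author_id=NULL, no match -> kept with NULL
  - book 2 (Broken Clocks): author_id=2 -> matches Green
  - book 3 (Stone Bridges): author_id=3 -> matches Davis
  - book 4 (River Crossing): author_id=6 -> matches Wright
  - book 5 (Silent Waters): author_id=NULL, no match -> kept with NULL
  - book 6 (Midnight Sun): author_id=5 -> matches Mitchell
All 6 rows appear; 2 have NULL author.

SQL:
SELECT a.title, b.name AS author
FROM books a
LEFT JOIN authors b ON a.author_id = b.id

Result:
title            | author  
-----------------+---------
The Red Mountain | NULL    
Broken Clocks    | Green   
Stone Bridges    | Davis   
River Crossing   | Wright  
Silent Waters    | NULL    
Midnight Sun     | Mitchell


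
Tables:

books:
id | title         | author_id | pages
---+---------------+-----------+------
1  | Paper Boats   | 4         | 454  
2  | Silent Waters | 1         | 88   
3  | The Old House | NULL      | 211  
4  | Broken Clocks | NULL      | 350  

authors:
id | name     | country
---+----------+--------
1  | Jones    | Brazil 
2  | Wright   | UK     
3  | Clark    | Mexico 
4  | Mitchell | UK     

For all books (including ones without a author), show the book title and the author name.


LEFT JOIN keeps every row from books (the left table); where author_id has no match in authors, the author columns become NULL. Walk through each book:
  - book 1 (Paper Boats): author_id=4 -> matches Mitchell
  - book 2 (Silent Waters): author_id=1 -> matches Jones
  - book 3 (The Old House): author_id=NULL, no match -> kept with NULL
  - book 4 (Broken Clocks): author_id=NULL, no match -> kept with NULL
All 4 rows appear; 2 have NULL author.

SQL:
SELECT a.title, b.name AS author
FROM books a
LEFT JOIN authors b ON a.author_id = b.id

Result:
title         | author  
--------------+---------
Paper Boats   | Mitchell
Silent Waters | Jones   
The Old House | NULL    
Broken Clocks | NULL    


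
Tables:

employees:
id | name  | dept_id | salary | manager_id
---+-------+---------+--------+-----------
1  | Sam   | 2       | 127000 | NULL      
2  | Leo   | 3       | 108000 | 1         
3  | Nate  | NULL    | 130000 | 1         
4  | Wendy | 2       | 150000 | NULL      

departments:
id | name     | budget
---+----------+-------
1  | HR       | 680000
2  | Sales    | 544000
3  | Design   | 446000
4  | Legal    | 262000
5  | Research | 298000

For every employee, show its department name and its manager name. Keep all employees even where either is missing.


Two LEFT JOINs from the same base table employees: one to departments via dept_id, one to employees itself via manager_id. Both are LEFT so every employee is preserved.
Match against departments:
  - employee 1 (Sam): dept_id=2 -> matches Sales
  - employee 2 (Leo): dept_id=3 -> matches Design
  - employee 3 (Nate): dept_id=NULL, no match -> kept with NULL
  - employee 4 (Wendy): dept_id=2 -> matches Sales
Match against employees (self):
  - employee 1 (Sam): manager_id=NULL -> NULL
  - employee 2 (Leo): manager_id=1 -> Sam
  - employee 3 (Nate): manager_id=1 -> Sam
  - employee 4 (Wendy): manager_id=NULL -> NULL

SQL:
SELECT a.name, b.name AS department, c.name AS manager
FROM employees a
LEFT JOIN departments b ON a.dept_id = b.id
LEFT JOIN employees c ON a.manager_id = c.id

Result:
name  | department | manager
------+------------+--------
Sam   | Sales      | NULL   
Leo   | Design     | Sam    
Nate  | NULL       | Sam    
Wendy | Sales      | NULL   


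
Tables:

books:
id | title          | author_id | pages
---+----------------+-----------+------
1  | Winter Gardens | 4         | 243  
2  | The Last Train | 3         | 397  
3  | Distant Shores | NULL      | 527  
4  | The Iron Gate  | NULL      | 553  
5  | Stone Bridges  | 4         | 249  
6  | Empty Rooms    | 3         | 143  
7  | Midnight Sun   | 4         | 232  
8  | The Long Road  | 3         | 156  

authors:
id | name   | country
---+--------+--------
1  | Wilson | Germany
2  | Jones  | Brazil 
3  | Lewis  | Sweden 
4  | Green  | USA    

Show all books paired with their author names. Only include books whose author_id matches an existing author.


INNER JOIN keeps only books rows whose author_id matches an id in authors. Walk through each book:
  - book 1 (Winter Gardens): author_id=4 -> matches Green
  - book 2 (The Last Train): author_id=3 -> matches Lewis
  - book 3 (Distant Shores): author_id=NULL, no match -> dropped
  - book 4 (The Iron Gate): author_id=NULL, no match -> dropped
  - book 5 (Stone Bridges): author_id=4 -> matches Green
  - book 6 (Empty Rooms): author_id=3 -> matches Lewis
  - book 7 (Midnight Sun): author_id=4 -> matches Green
  - book 8 (The Long Road): author_id=3 -> matches Lewis
So 2 of 8 rows are dropped.

SQL:
SELECT a.title, b.name AS author
FROM books a
INNER JOIN authors b ON a.author_id = b.id

Result:
title          | author
---------------+-------
Winter Gardens | Green 
The Last Train | Lewis 
Stone Bridges  | Green 
Empty Rooms    | Lewis 
Midnight Sun   | Green 
The Long Road  | Lewis 


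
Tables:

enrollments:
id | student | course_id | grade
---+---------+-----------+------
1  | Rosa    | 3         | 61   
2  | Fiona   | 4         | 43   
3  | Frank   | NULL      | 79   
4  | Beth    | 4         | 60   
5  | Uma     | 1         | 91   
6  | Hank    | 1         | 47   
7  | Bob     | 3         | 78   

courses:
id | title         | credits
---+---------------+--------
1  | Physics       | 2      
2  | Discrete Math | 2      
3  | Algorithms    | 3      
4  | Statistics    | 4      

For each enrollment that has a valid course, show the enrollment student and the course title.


INNER JOIN keeps only enrollments rows whose course_id matches an id in courses. Walk through each enrollment:
  - enrollment 1 (Rosa): course_id=3 -> matches Algorithms
  - enrollment 2 (Fiona): course_id=4 -> matches Statistics
  - enrollment 3 (Frank): course_id=NULL, no match -> dropped
  - enrollment 4 (Beth): course_id=4 -> matches Statistics
  - enrollment 5 (Uma): course_id=1 -> matches Physics
  - enrollment 6 (Hank): course_id=1 -> matches Physics
  - enrollment 7 (Bob): course_id=3 -> matches Algorithms
So 1 of 7 rows is dropped.

SQL:
SELECT a.student, b.title AS course
FROM enrollments a
INNER JOIN courses b ON a.course_id = b.id

Result:
student | course    
--------+-----------
Rosa    | Algorithms
Fiona   | Statistics
Beth    | Statistics
Uma     | Physics   
Hank    | Physics   
Bob     | Algorithms


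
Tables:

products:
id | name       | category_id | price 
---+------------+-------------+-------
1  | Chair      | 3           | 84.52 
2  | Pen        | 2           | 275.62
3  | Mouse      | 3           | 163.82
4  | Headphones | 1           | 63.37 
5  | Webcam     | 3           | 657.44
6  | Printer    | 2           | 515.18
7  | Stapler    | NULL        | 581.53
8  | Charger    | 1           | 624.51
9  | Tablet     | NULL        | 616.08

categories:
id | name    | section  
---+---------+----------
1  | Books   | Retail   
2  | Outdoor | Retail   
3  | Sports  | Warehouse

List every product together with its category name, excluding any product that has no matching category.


INNER JOIN keeps only products rows whose category_id matches an id in categories. Walk through each product:
  - product 1 (Chair): category_id=3 -> matches Sports
  - product 2 (Pen): category_id=2 -> matches Outdoor
  - product 3 (Mouse): category_id=3 -> matches Sports
  - product 4 (Headphones): category_id=1 -> matches Books
  - product 5 (Webcam): category_id=3 -> matches Sports
  - product 6 (Printer): category_id=2 -> matches Outdoor
  - product 7 (Stapler): category_id=NULL, no match -> dropped
  - product 8 (Charger): category_id=1 -> matches Books
  - product 9 (Tablet): category_id=NULL, no match -> dropped
So 2 of 9 rows are dropped.

SQL:
SELECT a.name, b.name AS category
FROM products a
INNER JOIN categories b ON a.category_id = b.id

Result:
name       | category
-----------+---------
Chair      | Sports  
Pen        | Outdoor 
Mouse      | Sports  
Headphones | Books   
Webcam     | Sports  
Printer    | Outdoor 
Charger    | Books   


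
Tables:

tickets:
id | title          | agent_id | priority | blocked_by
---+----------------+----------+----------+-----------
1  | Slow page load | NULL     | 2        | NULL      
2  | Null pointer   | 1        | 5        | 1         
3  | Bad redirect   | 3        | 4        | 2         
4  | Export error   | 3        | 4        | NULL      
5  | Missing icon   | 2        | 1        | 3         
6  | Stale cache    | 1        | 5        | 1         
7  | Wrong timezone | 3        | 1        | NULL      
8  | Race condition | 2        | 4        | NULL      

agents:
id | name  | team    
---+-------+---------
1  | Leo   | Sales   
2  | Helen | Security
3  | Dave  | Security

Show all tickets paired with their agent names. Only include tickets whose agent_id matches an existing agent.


INNER JOIN keeps only tickets rows whose agent_id matches an id in agents. Walk through each ticket:
  - ticket 1 (Slow page load): agent_id=NULL, no match -> dropped
  - ticket 2 (Null pointer): agent_id=1 -> matches Leo
  - ticket 3 (Bad redirect): agent_id=3 -> matches Dave
  - ticket 4 (Export error): agent_id=3 -> matches Dave
  - ticket 5 (Missing icon): agent_id=2 -> matches Helen
  - ticket 6 (Stale cache): agent_id=1 -> matches Leo
  - ticket 7 (Wrong timezone): agent_id=3 -> matches Dave
  - ticket 8 (Race condition): agent_id=2 -> matches Helen
So 1 of 8 rows is dropped.

SQL:
SELECT a.title, b.name AS agent
FROM tickets a
INNER JOIN agents b ON a.agent_id = b.id

Result:
title          | agent
---------------+------
Null pointer   | Leo  
Bad redirect   | Dave 
Export error   | Dave 
Missing icon   | Helen
Stale cache    | Leo  
Wrong timezone | Dave 
Race condition | Helen


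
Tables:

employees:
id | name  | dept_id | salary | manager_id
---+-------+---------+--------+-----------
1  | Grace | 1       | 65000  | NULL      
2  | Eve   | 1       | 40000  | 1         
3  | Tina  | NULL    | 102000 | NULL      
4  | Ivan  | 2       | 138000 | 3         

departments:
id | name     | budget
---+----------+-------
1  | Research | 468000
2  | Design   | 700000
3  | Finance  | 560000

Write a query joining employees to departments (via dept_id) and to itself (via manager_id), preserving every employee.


Two LEFT JOINs from the same base table employees: one to departments via dept_id, one to employees itself via manager_id. Both are LEFT so every employee is preserved.
Match against departments:
  - employee 1 (Grace): dept_id=1 -> matches Research
  - employee 2 (Eve): dept_id=1 -> matches Research
  - employee 3 (Tina): dept_id=NULL, no match -> kept with NULL
  - employee 4 (Ivan): dept_id=2 -> matches Design
Match against employees (self):
  - employee 1 (Grace): manager_id=NULL -> NULL
  - employee 2 (Eve): manager_id=1 -> Grace
  - employee 3 (Tina): manager_id=NULL -> NULL
  - employee 4 (Ivan): manager_id=3 -> Tina

SQL:
SELECT a.name, b.name AS department, c.name AS manager
FROM employees a
LEFT JOIN departments b ON a.dept_id = b.id
LEFT JOIN employees c ON a.manager_id = c.id

Result:
name  | department | manager
------+------------+--------
Grace | Research   | NULL   
Eve   | Research   | Grace  
Tina  | NULL       | NULL   
Ivan  | Design     | Tina   


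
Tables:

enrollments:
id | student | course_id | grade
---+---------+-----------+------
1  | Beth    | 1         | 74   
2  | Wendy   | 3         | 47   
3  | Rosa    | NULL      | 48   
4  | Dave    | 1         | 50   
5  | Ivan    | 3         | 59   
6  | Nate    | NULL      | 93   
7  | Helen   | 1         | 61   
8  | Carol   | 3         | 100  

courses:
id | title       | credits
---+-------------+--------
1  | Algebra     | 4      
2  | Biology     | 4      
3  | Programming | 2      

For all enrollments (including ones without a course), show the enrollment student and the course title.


LEFT JOIN keeps every row from enrollments (the left table); where course_id has no match in courses, the course columns become NULL. Walk through each enrollment:
  - enrollment 1 (Beth): course_id=1 -> matches Algebra
  - enrollment 2 (Wendy): course_id=3 -> matches Programming
  - enrollment 3 (Rosa): course_id=NULL, no match -> kept with NULL
  - enrollment 4 (Dave): course_id=1 -> matches Algebra
  - enrollment 5 (Ivan): course_id=3 -> matches Programming
  - enrollment 6 (Nate): course_id=NULL, no match -> kept with NULL
  - enrollment 7 (Helen): course_id=1 -> matches Algebra
  - enrollment 8 (Carol): course_id=3 -> matches Programming
All 8 rows appear; 2 have NULL course.

SQL:
SELECT a.student, b.title AS course
FROM enrollments a
LEFT JOIN courses b ON a.course_id = b.id

Result:
student | course     
--------+------------
Beth    | Algebra    
Wendy   | Programming
Rosa    | NULL       
Dave    | Algebra    
Ivan    | Programming
Nate    | NULL       
Helen   | Algebra    
Carol   | Programming


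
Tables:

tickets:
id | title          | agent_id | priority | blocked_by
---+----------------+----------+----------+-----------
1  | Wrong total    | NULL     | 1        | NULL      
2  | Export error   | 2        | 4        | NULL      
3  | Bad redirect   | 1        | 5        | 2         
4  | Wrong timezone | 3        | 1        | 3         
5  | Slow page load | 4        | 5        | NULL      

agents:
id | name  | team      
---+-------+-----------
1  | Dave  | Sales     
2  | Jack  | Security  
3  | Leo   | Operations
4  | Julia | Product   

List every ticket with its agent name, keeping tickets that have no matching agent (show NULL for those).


LEFT JOIN keeps every row from tickets (the left table); where agent_id has no match in agents, the agent columns become NULL. Walk through each ticket:
  - ticket 1 (Wrong total): agent_id=NULL, no match -> kept with NULL
  - ticket 2 (Export error): agent_id=2 -> matches Jack
  - ticket 3 (Bad redirect): agent_id=1 -> matches Dave
  - ticket 4 (Wrong timezone): agent_id=3 -> matches Leo
  - ticket 5 (Slow page load): agent_id=4 -> matches Julia
All 5 rows appear; 1 has NULL agent.

SQL:
SELECT a.title, b.name AS agent
FROM tickets a
LEFT JOIN agents b ON a.agent_id = b.id

Result:
title          | agent
---------------+------
Wrong total    | NULL 
Export error   | Jack 
Bad redirect   | Dave 
Wrong timezone | Leo  
Slow page load | Julia


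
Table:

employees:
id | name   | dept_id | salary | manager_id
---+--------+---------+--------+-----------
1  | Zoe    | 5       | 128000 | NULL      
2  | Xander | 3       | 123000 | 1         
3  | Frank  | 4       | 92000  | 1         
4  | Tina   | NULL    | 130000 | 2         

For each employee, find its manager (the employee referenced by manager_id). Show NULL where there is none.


This is a self-join: employees is joined to a second copy of itself, matching each row's manager_id to another row's id. Use LEFT JOIN so rows with manager_id=NULL are kept.
  - employee 1 (Zoe): manager_id=NULL -> NULL
  - employee 2 (Xander): manager_id=1 -> Zoe
  - employee 3 (Frank): manager_id=1 -> Zoe
  - employee 4 (Tina): manager_id=2 -> Xander

SQL:
SELECT a.name AS item, b.name AS manager
FROM employees a
LEFT JOIN employees b ON a.manager_id = b.id

Result:
item   | manager
-------+--------
Zoe    | NULL   
Xander | Zoe    
Frank  | Zoe    
Tina   | Xander 


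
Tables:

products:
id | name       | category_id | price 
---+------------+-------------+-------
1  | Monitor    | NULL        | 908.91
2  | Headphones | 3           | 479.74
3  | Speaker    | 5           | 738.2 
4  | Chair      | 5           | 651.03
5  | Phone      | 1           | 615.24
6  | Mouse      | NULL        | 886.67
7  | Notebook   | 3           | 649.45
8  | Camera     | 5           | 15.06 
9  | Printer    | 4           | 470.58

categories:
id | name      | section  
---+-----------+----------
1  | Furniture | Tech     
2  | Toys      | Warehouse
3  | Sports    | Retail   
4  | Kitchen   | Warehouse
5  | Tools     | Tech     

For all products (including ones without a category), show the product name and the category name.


LEFT JOIN keeps every row from products (the left table); where category_id has no match in categories, the category columns become NULL. Walk through each product:
  - product 1 (Monitor): category_id=NULL, no match -> kept with NULL
  - product 2 (Headphones): category_id=3 -> matches Sports
  - product 3 (Speaker): category_id=5 -> matches Tools
  - product 4 (Chair): category_id=5 -> matches Tools
  - product 5 (Phone): category_id=1 -> matches Furniture
  - product 6 (Mouse): category_id=NULL, no match -> kept with NULL
  - product 7 (Notebook): category_id=3 -> matches Sports
  - product 8 (Camera): category_id=5 -> matches Tools
  - product 9 (Printer): category_id=4 -> matches Kitchen
All 9 rows appear; 2 have NULL category.

SQL:
SELECT a.name, b.name AS category
FROM products a
LEFT JOIN categories b ON a.category_id = b.id

Result:
name       | category 
-----------+----------
Monitor    | NULL     
Headphones | Sports   
Speaker    | Tools    
Chair      | Tools    
Phone      | Furniture
Mouse      | NULL     
Notebook   | Sports   
Camera     | Tools    
Printer    | Kitchen  


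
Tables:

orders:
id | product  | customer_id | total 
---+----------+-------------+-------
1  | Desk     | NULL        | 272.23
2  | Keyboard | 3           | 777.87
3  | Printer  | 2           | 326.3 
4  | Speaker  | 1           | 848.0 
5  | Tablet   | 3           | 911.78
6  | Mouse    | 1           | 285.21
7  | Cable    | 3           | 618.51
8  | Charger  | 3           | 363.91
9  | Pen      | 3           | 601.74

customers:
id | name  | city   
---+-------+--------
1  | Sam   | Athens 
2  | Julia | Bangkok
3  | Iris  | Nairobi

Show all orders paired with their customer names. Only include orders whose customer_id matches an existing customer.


INNER JOIN keeps only orders rows whose customer_id matches an id in customers. Walk through each order:
  - order 1 (Desk): customer_id=NULL, no match -> dropped
  - order 2 (Keyboard): customer_id=3 -> matches Iris
  - order 3 (Printer): customer_id=2 -> matches Julia
  - order 4 (Speaker): customer_id=1 -> matches Sam
  - order 5 (Tablet): customer_id=3 -> matches Iris
  - order 6 (Mouse): customer_id=1 -> matches Sam
  - order 7 (Cable): customer_id=3 -> matches Iris
  - order 8 (Charger): customer_id=3 -> matches Iris
  - order 9 (Pen): customer_id=3 -> matches Iris
So 1 of 9 rows is dropped.

SQL:
SELECT a.product, b.name AS customer
FROM orders a
INNER JOIN customers b ON a.customer_id = b.id

Result:
product  | customer
---------+---------
Keyboard | Iris    
Printer  | Julia   
Speaker  | Sam     
Tablet   | Iris    
Mouse    | Sam     
Cable    | Iris    
Charger  | Iris    
Pen      | Iris    


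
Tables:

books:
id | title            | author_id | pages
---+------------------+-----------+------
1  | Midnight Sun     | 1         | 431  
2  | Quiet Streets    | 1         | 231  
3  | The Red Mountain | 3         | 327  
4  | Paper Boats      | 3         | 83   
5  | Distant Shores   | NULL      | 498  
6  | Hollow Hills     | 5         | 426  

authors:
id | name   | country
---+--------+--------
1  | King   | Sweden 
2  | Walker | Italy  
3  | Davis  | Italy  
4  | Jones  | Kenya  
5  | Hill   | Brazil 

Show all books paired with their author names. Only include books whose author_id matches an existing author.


INNER JOIN keeps only books rows whose author_id matches an id in authors. Walk through each book:
  - book 1 (Midnight Sun): author_id=1 -> matches King
  - book 2 (Quiet Streets): author_id=1 -> matches King
  - book 3 (The Red Mountain): author_id=3 -> matches Davis
  - book 4 (Paper Boats): author_id=3 -> matches Davis
  - book 5 (Distant Shores): author_id=NULL, no match -> dropped
  - book 6 (Hollow Hills): author_id=5 -> matches Hill
So 1 of 6 rows is dropped.

SQL:
SELECT a.title, b.name AS author
FROM books a
INNER JOIN authors b ON a.author_id = b.id

Result:
title            | author
-----------------+-------
Midnight Sun     | King  
Quiet Streets    | King  
The Red Mountain | Davis 
Paper Boats      | Davis 
Hollow Hills     | Hill  


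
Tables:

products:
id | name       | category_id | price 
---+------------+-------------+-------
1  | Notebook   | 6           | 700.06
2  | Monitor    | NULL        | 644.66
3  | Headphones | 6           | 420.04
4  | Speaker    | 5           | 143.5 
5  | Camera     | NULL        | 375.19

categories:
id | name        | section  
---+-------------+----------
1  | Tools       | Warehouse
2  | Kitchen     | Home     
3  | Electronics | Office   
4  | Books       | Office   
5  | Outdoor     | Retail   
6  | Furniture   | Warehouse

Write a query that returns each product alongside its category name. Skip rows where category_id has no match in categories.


INNER JOIN keeps only products rows whose category_id matches an id in categories. Walk through each product:
  - product 1 (Notebook): category_id=6 -> matches Furniture
  - product 2 (Monitor): category_id=NULL, no match -> dropped
  - product 3 (Headphones): category_id=6 -> matches Furniture
  - product 4 (Speaker): category_id=5 -> matches Outdoor
  - product 5 (Camera): category_id=NULL, no match -> dropped
So 2 of 5 rows are dropped.

SQL:
SELECT a.name, b.name AS category
FROM products a
INNER JOIN categories b ON a.category_id = b.id

Result:
name       | category 
-----------+----------
Notebook   | Furniture
Headphones | Furniture
Speaker    | Outdoor  


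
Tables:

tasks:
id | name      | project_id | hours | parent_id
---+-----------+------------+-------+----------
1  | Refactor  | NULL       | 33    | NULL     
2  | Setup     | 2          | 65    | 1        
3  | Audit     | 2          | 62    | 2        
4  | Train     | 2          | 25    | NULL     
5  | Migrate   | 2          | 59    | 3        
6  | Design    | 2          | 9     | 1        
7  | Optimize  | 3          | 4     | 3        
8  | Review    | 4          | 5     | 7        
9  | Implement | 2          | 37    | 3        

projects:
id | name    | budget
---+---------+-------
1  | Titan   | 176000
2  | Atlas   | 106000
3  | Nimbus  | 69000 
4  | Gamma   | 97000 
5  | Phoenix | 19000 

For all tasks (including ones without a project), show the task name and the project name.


LEFT JOIN keeps every row from tasks (the left table); where project_id has no match in projects, the project columns become NULL. Walk through each task:
  - task 1 (Refactor): project_id=NULL, no match -> kept with NULL
  - task 2 (Setup): project_id=2 -> matches Atlas
  - task 3 (Audit): project_id=2 -> matches Atlas
  - task 4 (Train): project_id=2 -> matches Atlas
  - task 5 (Migrate): project_id=2 -> matches Atlas
  - task 6 (Design): project_id=2 -> matches Atlas
  - task 7 (Optimize): project_id=3 -> matches Nimbus
  - task 8 (Review): project_id=4 -> matches Gamma
  - task 9 (Implement): project_id=2 -> matches Atlas
All 9 rows appear; 1 has NULL project.

SQL:
SELECT a.name, b.name AS project
FROM tasks a
LEFT JOIN projects b ON a.project_id = b.id

Result:
name      | project
----------+--------
Refactor  | NULL   
Setup     | Atlas  
Audit     | Atlas  
Train     | Atlas  
Migrate   | Atlas  
Design    | Atlas  
Optimize  | Nimbus 
Review    | Gamma  
Implement | Atlas  
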